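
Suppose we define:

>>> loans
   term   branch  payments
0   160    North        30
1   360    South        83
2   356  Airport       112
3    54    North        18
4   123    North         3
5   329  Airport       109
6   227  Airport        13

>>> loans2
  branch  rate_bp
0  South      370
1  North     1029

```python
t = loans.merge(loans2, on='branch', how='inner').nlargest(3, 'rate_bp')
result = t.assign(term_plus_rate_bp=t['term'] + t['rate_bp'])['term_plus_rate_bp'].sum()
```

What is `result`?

merge on 'branch' (how='inner') → 4 rows:
   term branch  payments  rate_bp
0   160  North        30     1029
1   360  South        83      370
2    54  North        18     1029
3   123  North         3     1029
take 3 rows with largest rate_bp:
   term branch  payments  rate_bp
0   160  North        30     1029
2    54  North        18     1029
3   123  North         3     1029
add column term_plus_rate_bp = t['term'] + t['rate_bp']:
   term branch  payments  rate_bp  term_plus_rate_bp
0   160  North        30     1029               1189
2    54  North        18     1029               1083
3   123  North         3     1029               1152
Then the sum of column 'term_plus_rate_bp': 3424

3424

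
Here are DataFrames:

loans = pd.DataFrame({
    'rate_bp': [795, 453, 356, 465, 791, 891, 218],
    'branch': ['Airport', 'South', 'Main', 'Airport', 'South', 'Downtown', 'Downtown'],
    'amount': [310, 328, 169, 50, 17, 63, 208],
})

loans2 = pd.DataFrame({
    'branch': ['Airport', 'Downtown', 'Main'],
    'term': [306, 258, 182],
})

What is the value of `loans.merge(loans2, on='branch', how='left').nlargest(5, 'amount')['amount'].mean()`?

merge on 'branch' (how='left') → 7 rows:
   rate_bp    branch  amount   term
0      795   Airport     310  306.0
1      453     South     328    NaN
2      356      Main     169  182.0
3      465   Airport      50  306.0
4      791     South      17    NaN
5      891  Downtown      63  258.0
6      218  Downtown     208  258.0
take 5 rows with largest amount:
   rate_bp    branch  amount   term
1      453     South     328    NaN
0      795   Airport     310  306.0
6      218  Downtown     208  258.0
2      356      Main     169  182.0
5      891  Downtown      63  258.0
So mean() = 215.6.

215.6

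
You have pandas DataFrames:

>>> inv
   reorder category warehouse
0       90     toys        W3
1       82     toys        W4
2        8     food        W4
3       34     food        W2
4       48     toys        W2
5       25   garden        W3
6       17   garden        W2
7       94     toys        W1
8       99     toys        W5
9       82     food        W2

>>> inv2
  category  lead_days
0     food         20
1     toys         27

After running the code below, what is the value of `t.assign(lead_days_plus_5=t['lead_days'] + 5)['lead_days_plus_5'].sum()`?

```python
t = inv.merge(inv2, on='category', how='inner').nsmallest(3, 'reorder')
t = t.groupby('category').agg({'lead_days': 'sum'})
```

77

merge on 'category' (how='inner') → 8 rows:
   reorder category warehouse  lead_days
0       90     toys        W3         27
1       82     toys        W4         27
2        8     food        W4         20
3       34     food        W2         20
4       48     toys        W2         27
5       94     toys        W1         27
6       99     toys        W5         27
7       82     food        W2         20
take 3 rows with smallest reorder:
   reorder category warehouse  lead_days
2        8     food        W4         20
3       34     food        W2         20
4       48     toys        W2         27
group by category, sum of lead_days:
          lead_days
category           
food             40
toys             27
add column lead_days_plus_5 = t['lead_days'] + 5:
          lead_days  lead_days_plus_5
category                             
food             40                45
toys             27                32
sum of column 'lead_days_plus_5' → 77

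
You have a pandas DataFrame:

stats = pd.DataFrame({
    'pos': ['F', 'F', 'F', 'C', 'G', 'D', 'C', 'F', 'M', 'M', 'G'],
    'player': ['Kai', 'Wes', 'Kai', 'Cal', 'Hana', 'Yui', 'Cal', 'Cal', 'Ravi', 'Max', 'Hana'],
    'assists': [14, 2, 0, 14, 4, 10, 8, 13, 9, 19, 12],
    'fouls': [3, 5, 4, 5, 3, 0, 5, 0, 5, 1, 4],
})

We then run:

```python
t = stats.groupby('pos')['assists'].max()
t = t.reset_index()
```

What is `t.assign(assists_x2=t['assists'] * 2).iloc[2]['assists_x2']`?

28

group by pos, max of assists:
pos
C    14
D    10
F    14
G    12
M    19
Name: assists, dtype: int64
reset_index():
  pos  assists
0   C       14
1   D       10
2   F       14
3   G       12
4   M       19
add column assists_x2 = t['assists'] * 2:
  pos  assists  assists_x2
0   C       14          28
1   D       10          20
2   F       14          28
3   G       12          24
4   M       19          38
So iloc[2]['assists_x2'] = 28.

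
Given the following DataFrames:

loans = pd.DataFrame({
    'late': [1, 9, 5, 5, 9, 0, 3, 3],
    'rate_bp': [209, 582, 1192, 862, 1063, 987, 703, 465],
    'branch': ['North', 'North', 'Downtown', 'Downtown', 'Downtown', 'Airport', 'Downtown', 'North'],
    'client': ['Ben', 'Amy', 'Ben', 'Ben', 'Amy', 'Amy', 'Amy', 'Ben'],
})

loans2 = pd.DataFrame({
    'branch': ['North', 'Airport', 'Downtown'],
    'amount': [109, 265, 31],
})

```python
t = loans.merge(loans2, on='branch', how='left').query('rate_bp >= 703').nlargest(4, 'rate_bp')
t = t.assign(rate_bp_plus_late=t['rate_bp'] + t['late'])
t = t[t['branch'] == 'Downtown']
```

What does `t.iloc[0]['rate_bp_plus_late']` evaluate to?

merge on 'branch' (how='left') → 8 rows:
   late  rate_bp    branch client  amount
0     1      209     North    Ben     109
1     9      582     North    Amy     109
2     5     1192  Downtown    Ben      31
3     5      862  Downtown    Ben      31
4     9     1063  Downtown    Amy      31
5     0      987   Airport    Amy     265
6     3      703  Downtown    Amy      31
7     3      465     North    Ben     109
filter rows where rate_bp >= 703:
   late  rate_bp    branch client  amount
2     5     1192  Downtown    Ben      31
3     5      862  Downtown    Ben      31
4     9     1063  Downtown    Amy      31
5     0      987   Airport    Amy     265
6     3      703  Downtown    Amy      31
take 4 rows with largest rate_bp:
   late  rate_bp    branch client  amount
2     5     1192  Downtown    Ben      31
4     9     1063  Downtown    Amy      31
5     0      987   Airport    Amy     265
3     5      862  Downtown    Ben      31
add column rate_bp_plus_late = t['rate_bp'] + t['late']:
   late  rate_bp    branch client  amount  rate_bp_plus_late
2     5     1192  Downtown    Ben      31               1197
4     9     1063  Downtown    Amy      31               1072
5     0      987   Airport    Amy     265                987
3     5      862  Downtown    Ben      31                867
filter rows where branch == 'Downtown':
   late  rate_bp    branch client  amount  rate_bp_plus_late
2     5     1192  Downtown    Ben      31               1197
4     9     1063  Downtown    Amy      31               1072
3     5      862  Downtown    Ben      31                867
Hence 1197.

1197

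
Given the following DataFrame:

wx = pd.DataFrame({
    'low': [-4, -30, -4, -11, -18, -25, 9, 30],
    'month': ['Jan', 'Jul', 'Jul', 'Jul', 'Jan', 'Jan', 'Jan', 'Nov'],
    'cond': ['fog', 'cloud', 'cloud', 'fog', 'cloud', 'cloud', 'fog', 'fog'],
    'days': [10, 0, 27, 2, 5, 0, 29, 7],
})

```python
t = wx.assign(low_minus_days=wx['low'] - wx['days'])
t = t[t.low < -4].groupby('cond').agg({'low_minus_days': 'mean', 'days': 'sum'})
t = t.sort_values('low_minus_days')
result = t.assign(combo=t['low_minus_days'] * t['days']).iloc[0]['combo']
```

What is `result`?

add column low_minus_days = wx['low'] - wx['days']:
   low month   cond  days  low_minus_days
0   -4   Jan    fog    10             -14
1  -30   Jul  cloud     0             -30
2   -4   Jul  cloud    27             -31
3  -11   Jul    fog     2             -13
4  -18   Jan  cloud     5             -23
5  -25   Jan  cloud     0             -25
6    9   Jan    fog    29             -20
7   30   Nov    fog     7              23
filter rows where low < -4:
   low month   cond  days  low_minus_days
1  -30   Jul  cloud     0             -30
3  -11   Jul    fog     2             -13
4  -18   Jan  cloud     5             -23
5  -25   Jan  cloud     0             -25
group by cond: mean(low_minus_days), sum(days):
       low_minus_days  days
cond                       
cloud           -26.0     5
fog             -13.0     2
sort by low_minus_days:
       low_minus_days  days
cond                       
cloud           -26.0     5
fog             -13.0     2
add column combo = t['low_minus_days'] * t['days']:
       low_minus_days  days  combo
cond                              
cloud           -26.0     5 -130.0
fog             -13.0     2  -26.0
Reading off the value at position 0, column 'combo', we get -130.0.

-130.0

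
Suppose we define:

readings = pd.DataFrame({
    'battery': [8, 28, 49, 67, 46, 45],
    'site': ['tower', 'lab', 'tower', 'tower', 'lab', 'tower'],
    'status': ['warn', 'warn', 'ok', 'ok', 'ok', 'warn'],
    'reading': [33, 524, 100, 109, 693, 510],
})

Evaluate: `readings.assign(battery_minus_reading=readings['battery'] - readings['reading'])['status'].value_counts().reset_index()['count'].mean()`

add column battery_minus_reading = readings['battery'] - readings['reading']:
   battery   site status  reading  battery_minus_reading
0        8  tower   warn       33                    -25
1       28    lab   warn      524                   -496
2       49  tower     ok      100                    -51
3       67  tower     ok      109                    -42
4       46    lab     ok      693                   -647
5       45  tower   warn      510                   -465
value_counts of status:
status
warn    3
ok      3
Name: count, dtype: int64
reset_index():
  status  count
0   warn      3
1     ok      3

3.0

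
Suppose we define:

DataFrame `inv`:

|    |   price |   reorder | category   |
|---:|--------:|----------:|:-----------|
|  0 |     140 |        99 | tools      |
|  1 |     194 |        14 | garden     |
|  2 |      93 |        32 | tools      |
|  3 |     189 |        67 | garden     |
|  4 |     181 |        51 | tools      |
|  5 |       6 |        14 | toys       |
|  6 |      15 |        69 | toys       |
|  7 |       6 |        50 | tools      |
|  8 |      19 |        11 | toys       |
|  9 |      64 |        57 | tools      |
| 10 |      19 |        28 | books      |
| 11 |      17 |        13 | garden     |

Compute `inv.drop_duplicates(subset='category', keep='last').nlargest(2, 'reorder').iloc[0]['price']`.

drop duplicate category (keep=last):
    price  reorder category
8      19       11     toys
9      64       57    tools
10     19       28    books
11     17       13   garden
take 2 rows with largest reorder:
    price  reorder category
9      64       57    tools
10     19       28    books
Then the value at position 0, column 'price': 64

64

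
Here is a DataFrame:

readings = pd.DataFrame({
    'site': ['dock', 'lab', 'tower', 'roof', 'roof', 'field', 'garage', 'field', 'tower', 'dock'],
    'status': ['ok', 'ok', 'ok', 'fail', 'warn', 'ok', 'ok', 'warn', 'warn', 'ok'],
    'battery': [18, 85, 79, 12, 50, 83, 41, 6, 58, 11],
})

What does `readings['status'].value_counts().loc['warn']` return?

value_counts of status:
status
ok      6
warn    3
fail    1
Name: count, dtype: int64
Taking the value at index 'warn' gives 3.

3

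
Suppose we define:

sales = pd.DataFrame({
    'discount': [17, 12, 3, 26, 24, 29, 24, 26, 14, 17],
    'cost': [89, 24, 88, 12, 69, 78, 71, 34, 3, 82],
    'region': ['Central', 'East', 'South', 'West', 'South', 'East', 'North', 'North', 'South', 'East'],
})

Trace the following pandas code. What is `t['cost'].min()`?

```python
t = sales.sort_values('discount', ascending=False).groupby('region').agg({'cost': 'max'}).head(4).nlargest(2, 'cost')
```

88

sort by discount descending:
   discount  cost   region
5        29    78     East
3        26    12     West
7        26    34    North
4        24    69    South
6        24    71    North
0        17    89  Central
9        17    82     East
8        14     3    South
1        12    24     East
2         3    88    South
group by region, max of cost:
         cost
region       
Central    89
East       82
North      71
South      88
West       12
take first 4 rows:
         cost
region       
Central    89
East       82
North      71
South      88
take 2 rows with largest cost:
         cost
region       
Central    89
South      88
Hence 88.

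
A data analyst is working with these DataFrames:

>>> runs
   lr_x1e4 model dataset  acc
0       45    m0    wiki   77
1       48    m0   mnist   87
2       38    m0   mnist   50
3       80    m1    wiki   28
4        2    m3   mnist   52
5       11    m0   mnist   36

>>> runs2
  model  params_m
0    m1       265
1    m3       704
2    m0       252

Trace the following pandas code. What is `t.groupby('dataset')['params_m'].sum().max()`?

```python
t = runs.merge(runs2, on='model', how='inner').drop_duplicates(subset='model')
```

704

merge on 'model' (how='inner') → 6 rows:
   lr_x1e4 model dataset  acc  params_m
0       45    m0    wiki   77       252
1       48    m0   mnist   87       252
2       38    m0   mnist   50       252
3       80    m1    wiki   28       265
4        2    m3   mnist   52       704
5       11    m0   mnist   36       252
drop duplicate model (keep=first):
   lr_x1e4 model dataset  acc  params_m
0       45    m0    wiki   77       252
3       80    m1    wiki   28       265
4        2    m3   mnist   52       704
group by dataset, sum of params_m:
dataset
mnist    704
wiki     517
Name: params_m, dtype: int64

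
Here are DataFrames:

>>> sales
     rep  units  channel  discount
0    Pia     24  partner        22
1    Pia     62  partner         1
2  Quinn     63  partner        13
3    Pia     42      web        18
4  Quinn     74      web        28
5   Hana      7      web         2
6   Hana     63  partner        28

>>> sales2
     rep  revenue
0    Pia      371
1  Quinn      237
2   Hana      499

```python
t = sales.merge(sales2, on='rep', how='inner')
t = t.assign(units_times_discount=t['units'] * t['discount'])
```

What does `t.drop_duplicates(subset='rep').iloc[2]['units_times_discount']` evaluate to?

14

merge on 'rep' (how='inner') → 7 rows:
     rep  units  channel  discount  revenue
0    Pia     24  partner        22      371
1    Pia     62  partner         1      371
2  Quinn     63  partner        13      237
3    Pia     42      web        18      371
4  Quinn     74      web        28      237
5   Hana      7      web         2      499
6   Hana     63  partner        28      499
add column units_times_discount = t['units'] * t['discount']:
     rep  units  channel  discount  revenue  units_times_discount
0    Pia     24  partner        22      371                   528
1    Pia     62  partner         1      371                    62
2  Quinn     63  partner        13      237                   819
3    Pia     42      web        18      371                   756
4  Quinn     74      web        28      237                  2072
5   Hana      7      web         2      499                    14
6   Hana     63  partner        28      499                  1764
drop duplicate rep (keep=first):
     rep  units  channel  discount  revenue  units_times_discount
0    Pia     24  partner        22      371                   528
2  Quinn     63  partner        13      237                   819
5   Hana      7      web         2      499                    14
Reading off the value at position 2, column 'units_times_discount', we get 14.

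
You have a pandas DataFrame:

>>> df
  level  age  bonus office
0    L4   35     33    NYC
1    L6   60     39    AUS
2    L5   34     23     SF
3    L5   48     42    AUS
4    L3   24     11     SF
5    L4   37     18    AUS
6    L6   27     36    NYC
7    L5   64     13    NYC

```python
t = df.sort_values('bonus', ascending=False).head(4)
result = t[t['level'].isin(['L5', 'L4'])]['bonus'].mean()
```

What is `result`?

sort by bonus descending:
  level  age  bonus office
3    L5   48     42    AUS
1    L6   60     39    AUS
6    L6   27     36    NYC
0    L4   35     33    NYC
2    L5   34     23     SF
5    L4   37     18    AUS
7    L5   64     13    NYC
4    L3   24     11     SF
take first 4 rows:
  level  age  bonus office
3    L5   48     42    AUS
1    L6   60     39    AUS
6    L6   27     36    NYC
0    L4   35     33    NYC
filter rows where level in ['L5', 'L4']:
  level  age  bonus office
3    L5   48     42    AUS
0    L4   35     33    NYC
mean of column 'bonus' → 37.5

37.5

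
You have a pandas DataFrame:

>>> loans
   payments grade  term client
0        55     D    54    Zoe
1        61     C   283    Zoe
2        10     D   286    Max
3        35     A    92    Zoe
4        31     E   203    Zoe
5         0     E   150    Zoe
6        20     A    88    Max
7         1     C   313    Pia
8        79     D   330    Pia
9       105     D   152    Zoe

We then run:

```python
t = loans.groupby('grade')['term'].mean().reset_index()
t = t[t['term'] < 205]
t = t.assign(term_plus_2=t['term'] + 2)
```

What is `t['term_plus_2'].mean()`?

group by grade, mean of term:
grade
A     90.0
C    298.0
D    205.5
E    176.5
Name: term, dtype: float64
reset_index():
  grade   term
0     A   90.0
1     C  298.0
2     D  205.5
3     E  176.5
filter rows where term < 205:
  grade   term
0     A   90.0
3     E  176.5
add column term_plus_2 = t['term'] + 2:
  grade   term  term_plus_2
0     A   90.0         92.0
3     E  176.5        178.5
The mean of column 'term_plus_2' is 135.25.

135.25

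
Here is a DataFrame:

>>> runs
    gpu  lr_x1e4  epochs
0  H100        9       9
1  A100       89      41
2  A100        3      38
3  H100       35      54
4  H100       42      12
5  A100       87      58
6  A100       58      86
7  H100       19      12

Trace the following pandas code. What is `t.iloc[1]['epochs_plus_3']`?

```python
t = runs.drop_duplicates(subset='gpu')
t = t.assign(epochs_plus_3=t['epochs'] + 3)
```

drop duplicate gpu (keep=first):
    gpu  lr_x1e4  epochs
0  H100        9       9
1  A100       89      41
add column epochs_plus_3 = t['epochs'] + 3:
    gpu  lr_x1e4  epochs  epochs_plus_3
0  H100        9       9             12
1  A100       89      41             44
Then the value at position 1, column 'epochs_plus_3': 44

44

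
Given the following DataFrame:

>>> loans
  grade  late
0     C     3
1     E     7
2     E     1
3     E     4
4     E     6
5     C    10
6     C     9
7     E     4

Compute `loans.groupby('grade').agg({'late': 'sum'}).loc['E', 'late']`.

22

group by grade, sum of late:
       late
grade      
C        22
E        22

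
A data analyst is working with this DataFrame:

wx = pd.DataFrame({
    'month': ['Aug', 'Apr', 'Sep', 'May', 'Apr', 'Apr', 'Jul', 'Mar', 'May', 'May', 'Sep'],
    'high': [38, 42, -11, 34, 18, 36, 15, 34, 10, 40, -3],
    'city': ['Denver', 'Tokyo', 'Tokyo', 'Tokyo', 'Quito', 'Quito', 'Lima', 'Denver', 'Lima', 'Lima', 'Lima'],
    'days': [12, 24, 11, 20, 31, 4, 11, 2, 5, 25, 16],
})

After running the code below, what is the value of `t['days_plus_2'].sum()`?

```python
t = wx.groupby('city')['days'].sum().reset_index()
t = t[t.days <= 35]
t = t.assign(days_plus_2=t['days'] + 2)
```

group by city, sum of days:
city
Denver    14
Lima      57
Quito     35
Tokyo     55
Name: days, dtype: int64
reset_index():
     city  days
0  Denver    14
1    Lima    57
2   Quito    35
3   Tokyo    55
filter rows where days <= 35:
     city  days
0  Denver    14
2   Quito    35
add column days_plus_2 = t['days'] + 2:
     city  days  days_plus_2
0  Denver    14           16
2   Quito    35           37

53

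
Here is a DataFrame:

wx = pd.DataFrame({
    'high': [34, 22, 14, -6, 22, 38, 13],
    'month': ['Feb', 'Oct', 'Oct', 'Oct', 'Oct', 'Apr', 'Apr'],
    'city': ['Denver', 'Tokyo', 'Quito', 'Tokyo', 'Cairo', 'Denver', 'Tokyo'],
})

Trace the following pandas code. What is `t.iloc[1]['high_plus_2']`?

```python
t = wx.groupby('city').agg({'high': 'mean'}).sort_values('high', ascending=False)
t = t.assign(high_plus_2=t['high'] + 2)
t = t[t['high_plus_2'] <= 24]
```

16.0

group by city, mean of high:
             high
city             
Cairo   22.000000
Denver  36.000000
Quito   14.000000
Tokyo    9.666667
sort by high descending:
             high
city             
Denver  36.000000
Cairo   22.000000
Quito   14.000000
Tokyo    9.666667
add column high_plus_2 = t['high'] + 2:
             high  high_plus_2
city                          
Denver  36.000000    38.000000
Cairo   22.000000    24.000000
Quito   14.000000    16.000000
Tokyo    9.666667    11.666667
filter rows where high_plus_2 <= 24:
            high  high_plus_2
city                         
Cairo  22.000000    24.000000
Quito  14.000000    16.000000
Tokyo   9.666667    11.666667
Hence 16.0.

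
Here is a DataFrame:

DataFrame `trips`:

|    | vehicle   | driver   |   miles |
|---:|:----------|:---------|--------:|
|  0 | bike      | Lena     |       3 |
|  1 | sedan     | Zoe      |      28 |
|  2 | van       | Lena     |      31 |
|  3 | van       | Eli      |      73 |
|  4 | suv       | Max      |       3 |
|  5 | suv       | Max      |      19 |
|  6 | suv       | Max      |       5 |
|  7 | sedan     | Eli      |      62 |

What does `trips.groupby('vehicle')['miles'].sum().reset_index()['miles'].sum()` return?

group by vehicle, sum of miles:
vehicle
bike       3
sedan     90
suv       27
van      104
Name: miles, dtype: int64
reset_index():
  vehicle  miles
0    bike      3
1   sedan     90
2     suv     27
3     van    104
Then the sum of column 'miles': 224

224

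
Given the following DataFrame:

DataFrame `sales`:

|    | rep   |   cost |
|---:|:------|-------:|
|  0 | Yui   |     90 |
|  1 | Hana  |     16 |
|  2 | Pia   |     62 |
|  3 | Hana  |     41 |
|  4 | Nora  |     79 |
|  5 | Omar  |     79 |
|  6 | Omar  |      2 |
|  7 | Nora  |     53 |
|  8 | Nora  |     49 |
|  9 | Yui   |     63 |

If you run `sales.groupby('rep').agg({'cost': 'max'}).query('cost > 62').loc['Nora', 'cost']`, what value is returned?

group by rep, max of cost:
      cost
rep       
Hana    41
Nora    79
Omar    79
Pia     62
Yui     90
filter rows where cost > 62:
      cost
rep       
Nora    79
Omar    79
Yui     90
The value at row 'Nora', column 'cost' is 79.

79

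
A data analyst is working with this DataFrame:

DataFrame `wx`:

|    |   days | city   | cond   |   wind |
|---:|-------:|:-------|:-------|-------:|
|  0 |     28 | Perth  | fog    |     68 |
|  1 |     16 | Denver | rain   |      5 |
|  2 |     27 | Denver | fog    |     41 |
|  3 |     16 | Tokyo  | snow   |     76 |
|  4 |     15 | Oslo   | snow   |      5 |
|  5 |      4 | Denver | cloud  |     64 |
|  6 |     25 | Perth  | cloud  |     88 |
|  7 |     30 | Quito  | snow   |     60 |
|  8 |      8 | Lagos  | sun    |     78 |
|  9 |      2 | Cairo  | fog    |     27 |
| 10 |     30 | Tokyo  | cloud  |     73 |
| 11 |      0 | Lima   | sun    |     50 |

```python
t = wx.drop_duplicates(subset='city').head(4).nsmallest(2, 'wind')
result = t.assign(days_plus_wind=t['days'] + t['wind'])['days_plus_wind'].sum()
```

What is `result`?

drop duplicate city (keep=first):
    days    city  cond  wind
0     28   Perth   fog    68
1     16  Denver  rain     5
3     16   Tokyo  snow    76
4     15    Oslo  snow     5
7     30   Quito  snow    60
8      8   Lagos   sun    78
9      2   Cairo   fog    27
11     0    Lima   sun    50
take first 4 rows:
   days    city  cond  wind
0    28   Perth   fog    68
1    16  Denver  rain     5
3    16   Tokyo  snow    76
4    15    Oslo  snow     5
take 2 rows with smallest wind:
   days    city  cond  wind
1    16  Denver  rain     5
4    15    Oslo  snow     5
add column days_plus_wind = t['days'] + t['wind']:
   days    city  cond  wind  days_plus_wind
1    16  Denver  rain     5              21
4    15    Oslo  snow     5              20
Reading off the sum of column 'days_plus_wind', we get 41.

41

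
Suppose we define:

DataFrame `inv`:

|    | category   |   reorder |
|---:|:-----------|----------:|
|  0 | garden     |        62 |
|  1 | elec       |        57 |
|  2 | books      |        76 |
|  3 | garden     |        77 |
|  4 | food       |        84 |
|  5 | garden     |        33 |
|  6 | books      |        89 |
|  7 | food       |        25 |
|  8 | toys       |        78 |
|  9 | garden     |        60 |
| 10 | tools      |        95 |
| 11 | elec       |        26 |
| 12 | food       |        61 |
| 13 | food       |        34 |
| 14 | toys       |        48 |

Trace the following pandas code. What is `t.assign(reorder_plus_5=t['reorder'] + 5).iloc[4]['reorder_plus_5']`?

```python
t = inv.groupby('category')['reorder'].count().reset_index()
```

group by category, count of reorder:
category
books     2
elec      2
food      4
garden    4
tools     1
toys      2
Name: reorder, dtype: int64
reset_index():
  category  reorder
0    books        2
1     elec        2
2     food        4
3   garden        4
4    tools        1
5     toys        2
add column reorder_plus_5 = t['reorder'] + 5:
  category  reorder  reorder_plus_5
0    books        2               7
1     elec        2               7
2     food        4               9
3   garden        4               9
4    tools        1               6
5     toys        2               7

6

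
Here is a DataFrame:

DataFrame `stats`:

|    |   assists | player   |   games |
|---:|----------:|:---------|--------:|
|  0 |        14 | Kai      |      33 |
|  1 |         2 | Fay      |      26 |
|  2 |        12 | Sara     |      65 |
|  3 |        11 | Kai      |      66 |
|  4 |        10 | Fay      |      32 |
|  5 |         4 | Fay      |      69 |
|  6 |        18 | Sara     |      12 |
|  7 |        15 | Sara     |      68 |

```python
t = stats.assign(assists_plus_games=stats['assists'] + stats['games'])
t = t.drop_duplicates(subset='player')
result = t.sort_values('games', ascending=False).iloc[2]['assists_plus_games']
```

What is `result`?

28

add column assists_plus_games = stats['assists'] + stats['games']:
   assists player  games  assists_plus_games
0       14    Kai     33                  47
1        2    Fay     26                  28
2       12   Sara     65                  77
3       11    Kai     66                  77
4       10    Fay     32                  42
5        4    Fay     69                  73
6       18   Sara     12                  30
7       15   Sara     68                  83
drop duplicate player (keep=first):
   assists player  games  assists_plus_games
0       14    Kai     33                  47
1        2    Fay     26                  28
2       12   Sara     65                  77
sort by games descending:
   assists player  games  assists_plus_games
2       12   Sara     65                  77
0       14    Kai     33                  47
1        2    Fay     26                  28
Taking the value at position 2, column 'assists_plus_games' gives 28.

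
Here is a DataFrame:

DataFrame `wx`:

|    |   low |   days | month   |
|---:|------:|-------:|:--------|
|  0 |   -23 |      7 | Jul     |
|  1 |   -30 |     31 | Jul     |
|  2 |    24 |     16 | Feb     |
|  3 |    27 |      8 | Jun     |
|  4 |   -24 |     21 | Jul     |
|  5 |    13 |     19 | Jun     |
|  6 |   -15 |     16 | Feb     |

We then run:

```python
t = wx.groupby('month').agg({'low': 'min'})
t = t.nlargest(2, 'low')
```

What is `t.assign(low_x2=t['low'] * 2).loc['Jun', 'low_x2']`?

26

group by month, min of low:
       low
month     
Feb    -15
Jul    -30
Jun     13
take 2 rows with largest low:
       low
month     
Jun     13
Feb    -15
add column low_x2 = t['low'] * 2:
       low  low_x2
month             
Jun     13      26
Feb    -15     -30
Finally, value at row 'Jun', column 'low_x2' = 26.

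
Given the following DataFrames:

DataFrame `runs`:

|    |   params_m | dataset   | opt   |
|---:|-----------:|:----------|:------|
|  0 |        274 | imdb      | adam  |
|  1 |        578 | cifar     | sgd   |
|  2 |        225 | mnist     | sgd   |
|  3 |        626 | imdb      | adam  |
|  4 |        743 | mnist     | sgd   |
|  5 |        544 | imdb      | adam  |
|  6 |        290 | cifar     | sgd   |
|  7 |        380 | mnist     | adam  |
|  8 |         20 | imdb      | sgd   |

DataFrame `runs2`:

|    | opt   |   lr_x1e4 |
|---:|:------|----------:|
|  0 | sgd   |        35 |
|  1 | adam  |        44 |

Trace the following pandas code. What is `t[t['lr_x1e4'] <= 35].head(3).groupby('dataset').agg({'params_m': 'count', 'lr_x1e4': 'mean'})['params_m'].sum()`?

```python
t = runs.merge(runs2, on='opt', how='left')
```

merge on 'opt' (how='left') → 9 rows:
   params_m dataset   opt  lr_x1e4
0       274    imdb  adam       44
1       578   cifar   sgd       35
2       225   mnist   sgd       35
3       626    imdb  adam       44
4       743   mnist   sgd       35
5       544    imdb  adam       44
6       290   cifar   sgd       35
7       380   mnist  adam       44
8        20    imdb   sgd       35
filter rows where lr_x1e4 <= 35:
   params_m dataset  opt  lr_x1e4
1       578   cifar  sgd       35
2       225   mnist  sgd       35
4       743   mnist  sgd       35
6       290   cifar  sgd       35
8        20    imdb  sgd       35
take first 3 rows:
   params_m dataset  opt  lr_x1e4
1       578   cifar  sgd       35
2       225   mnist  sgd       35
4       743   mnist  sgd       35
group by dataset: count(params_m), mean(lr_x1e4):
         params_m  lr_x1e4
dataset                   
cifar           1     35.0
mnist           2     35.0

3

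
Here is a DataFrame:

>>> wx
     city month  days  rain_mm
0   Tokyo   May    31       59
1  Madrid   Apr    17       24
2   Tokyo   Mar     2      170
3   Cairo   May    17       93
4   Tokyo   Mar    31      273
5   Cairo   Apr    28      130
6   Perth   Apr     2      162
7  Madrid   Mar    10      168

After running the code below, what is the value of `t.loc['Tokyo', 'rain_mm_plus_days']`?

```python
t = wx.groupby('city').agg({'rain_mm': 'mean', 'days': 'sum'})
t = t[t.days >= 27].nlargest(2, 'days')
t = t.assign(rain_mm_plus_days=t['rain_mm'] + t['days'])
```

231.333333333

group by city: mean(rain_mm), sum(days):
           rain_mm  days
city                    
Cairo   111.500000    45
Madrid   96.000000    27
Perth   162.000000     2
Tokyo   167.333333    64
filter rows where days >= 27:
           rain_mm  days
city                    
Cairo   111.500000    45
Madrid   96.000000    27
Tokyo   167.333333    64
take 2 rows with largest days:
          rain_mm  days
city                   
Tokyo  167.333333    64
Cairo  111.500000    45
add column rain_mm_plus_days = t['rain_mm'] + t['days']:
          rain_mm  days  rain_mm_plus_days
city                                      
Tokyo  167.333333    64         231.333333
Cairo  111.500000    45         156.500000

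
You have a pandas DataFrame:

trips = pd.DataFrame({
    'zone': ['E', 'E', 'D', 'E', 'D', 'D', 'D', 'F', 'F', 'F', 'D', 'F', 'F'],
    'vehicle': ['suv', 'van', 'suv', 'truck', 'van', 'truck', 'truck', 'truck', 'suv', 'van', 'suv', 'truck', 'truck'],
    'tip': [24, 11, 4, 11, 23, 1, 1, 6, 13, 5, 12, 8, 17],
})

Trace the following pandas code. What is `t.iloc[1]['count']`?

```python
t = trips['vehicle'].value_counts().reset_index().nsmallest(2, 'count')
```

4

value_counts of vehicle:
vehicle
truck    6
suv      4
van      3
Name: count, dtype: int64
reset_index():
  vehicle  count
0   truck      6
1     suv      4
2     van      3
take 2 rows with smallest count:
  vehicle  count
2     van      3
1     suv      4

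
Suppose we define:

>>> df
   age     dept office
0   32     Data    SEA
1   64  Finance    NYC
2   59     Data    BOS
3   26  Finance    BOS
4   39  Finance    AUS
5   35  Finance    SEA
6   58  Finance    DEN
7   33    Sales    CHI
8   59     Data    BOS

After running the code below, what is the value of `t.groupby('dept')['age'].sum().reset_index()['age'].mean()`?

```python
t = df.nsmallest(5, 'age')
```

take 5 rows with smallest age:
   age     dept office
3   26  Finance    BOS
0   32     Data    SEA
7   33    Sales    CHI
5   35  Finance    SEA
4   39  Finance    AUS
group by dept, sum of age:
dept
Data        32
Finance    100
Sales       33
Name: age, dtype: int64
reset_index():
      dept  age
0     Data   32
1  Finance  100
2    Sales   33

55.0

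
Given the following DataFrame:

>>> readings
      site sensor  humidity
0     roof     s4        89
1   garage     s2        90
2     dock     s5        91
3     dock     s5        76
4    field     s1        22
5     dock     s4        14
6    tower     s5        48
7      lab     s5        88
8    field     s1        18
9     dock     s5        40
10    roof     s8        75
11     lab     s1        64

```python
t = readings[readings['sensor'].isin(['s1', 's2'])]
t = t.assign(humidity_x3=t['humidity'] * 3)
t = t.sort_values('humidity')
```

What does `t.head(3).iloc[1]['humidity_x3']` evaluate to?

66

filter rows where sensor in ['s1', 's2']:
      site sensor  humidity
1   garage     s2        90
4    field     s1        22
8    field     s1        18
11     lab     s1        64
add column humidity_x3 = t['humidity'] * 3:
      site sensor  humidity  humidity_x3
1   garage     s2        90          270
4    field     s1        22           66
8    field     s1        18           54
11     lab     s1        64          192
sort by humidity:
      site sensor  humidity  humidity_x3
8    field     s1        18           54
4    field     s1        22           66
11     lab     s1        64          192
1   garage     s2        90          270
take first 3 rows:
     site sensor  humidity  humidity_x3
8   field     s1        18           54
4   field     s1        22           66
11    lab     s1        64          192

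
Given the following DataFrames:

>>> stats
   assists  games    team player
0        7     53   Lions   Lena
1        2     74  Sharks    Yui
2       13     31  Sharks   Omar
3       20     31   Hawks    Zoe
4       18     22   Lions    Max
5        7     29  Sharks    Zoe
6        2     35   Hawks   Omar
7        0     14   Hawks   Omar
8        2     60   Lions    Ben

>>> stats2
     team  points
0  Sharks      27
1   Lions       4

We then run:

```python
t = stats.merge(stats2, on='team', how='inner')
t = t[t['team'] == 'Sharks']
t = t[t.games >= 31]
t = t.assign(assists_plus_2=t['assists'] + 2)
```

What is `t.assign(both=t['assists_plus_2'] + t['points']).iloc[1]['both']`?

42

merge on 'team' (how='inner') → 6 rows:
   assists  games    team player  points
0        7     53   Lions   Lena       4
1        2     74  Sharks    Yui      27
2       13     31  Sharks   Omar      27
3       18     22   Lions    Max       4
4        7     29  Sharks    Zoe      27
5        2     60   Lions    Ben       4
filter rows where team == 'Sharks':
   assists  games    team player  points
1        2     74  Sharks    Yui      27
2       13     31  Sharks   Omar      27
4        7     29  Sharks    Zoe      27
filter rows where games >= 31:
   assists  games    team player  points
1        2     74  Sharks    Yui      27
2       13     31  Sharks   Omar      27
add column assists_plus_2 = t['assists'] + 2:
   assists  games    team player  points  assists_plus_2
1        2     74  Sharks    Yui      27               4
2       13     31  Sharks   Omar      27              15
add column both = t['assists_plus_2'] + t['points']:
   assists  games    team player  points  assists_plus_2  both
1        2     74  Sharks    Yui      27               4    31
2       13     31  Sharks   Omar      27              15    42
Hence 42.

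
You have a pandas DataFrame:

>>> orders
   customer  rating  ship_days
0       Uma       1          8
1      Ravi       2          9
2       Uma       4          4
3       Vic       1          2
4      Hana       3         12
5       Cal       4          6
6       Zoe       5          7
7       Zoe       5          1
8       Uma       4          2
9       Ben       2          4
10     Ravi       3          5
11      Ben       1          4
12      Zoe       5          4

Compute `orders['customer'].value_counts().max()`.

value_counts of customer:
customer
Uma     3
Zoe     3
Ravi    2
Ben     2
Vic     1
Hana    1
Cal     1
Name: count, dtype: int64
So max() = 3.

3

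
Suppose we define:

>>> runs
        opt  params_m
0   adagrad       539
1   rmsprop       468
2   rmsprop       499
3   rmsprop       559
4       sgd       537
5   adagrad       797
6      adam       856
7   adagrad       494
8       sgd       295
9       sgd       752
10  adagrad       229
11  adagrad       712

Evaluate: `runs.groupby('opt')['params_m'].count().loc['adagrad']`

5

group by opt, count of params_m:
opt
adagrad    5
adam       1
rmsprop    3
sgd        3
Name: params_m, dtype: int64
value at index 'adagrad' → 5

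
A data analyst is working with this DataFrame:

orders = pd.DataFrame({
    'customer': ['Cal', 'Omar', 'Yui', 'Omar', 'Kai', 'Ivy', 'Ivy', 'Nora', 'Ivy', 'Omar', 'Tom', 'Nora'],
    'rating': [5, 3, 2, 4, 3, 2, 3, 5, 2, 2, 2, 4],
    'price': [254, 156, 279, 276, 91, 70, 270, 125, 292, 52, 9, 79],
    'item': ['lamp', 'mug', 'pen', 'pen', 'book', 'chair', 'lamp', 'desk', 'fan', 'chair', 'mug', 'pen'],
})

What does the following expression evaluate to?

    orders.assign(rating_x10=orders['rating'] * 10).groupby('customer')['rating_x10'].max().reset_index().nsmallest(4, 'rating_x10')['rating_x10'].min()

20

add column rating_x10 = orders['rating'] * 10:
   customer  rating  price   item  rating_x10
0       Cal       5    254   lamp          50
1      Omar       3    156    mug          30
2       Yui       2    279    pen          20
3      Omar       4    276    pen          40
4       Kai       3     91   book          30
5       Ivy       2     70  chair          20
6       Ivy       3    270   lamp          30
7      Nora       5    125   desk          50
8       Ivy       2    292    fan          20
9      Omar       2     52  chair          20
10      Tom       2      9    mug          20
11     Nora       4     79    pen          40
group by customer, max of rating_x10:
customer
Cal     50
Ivy     30
Kai     30
Nora    50
Omar    40
Tom     20
Yui     20
Name: rating_x10, dtype: int64
reset_index():
  customer  rating_x10
0      Cal          50
1      Ivy          30
2      Kai          30
3     Nora          50
4     Omar          40
5      Tom          20
6      Yui          20
take 4 rows with smallest rating_x10:
  customer  rating_x10
5      Tom          20
6      Yui          20
1      Ivy          30
2      Kai          30
min of column 'rating_x10' → 20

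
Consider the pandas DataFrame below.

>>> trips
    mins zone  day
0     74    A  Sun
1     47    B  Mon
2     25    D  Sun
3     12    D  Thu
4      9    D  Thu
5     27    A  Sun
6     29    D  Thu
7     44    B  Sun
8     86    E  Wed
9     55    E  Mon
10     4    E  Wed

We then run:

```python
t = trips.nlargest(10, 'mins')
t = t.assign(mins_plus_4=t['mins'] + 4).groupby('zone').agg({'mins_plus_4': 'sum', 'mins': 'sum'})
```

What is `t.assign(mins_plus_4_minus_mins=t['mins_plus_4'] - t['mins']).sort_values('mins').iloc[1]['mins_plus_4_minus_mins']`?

8

take 10 rows with largest mins:
   mins zone  day
8    86    E  Wed
0    74    A  Sun
9    55    E  Mon
1    47    B  Mon
7    44    B  Sun
6    29    D  Thu
5    27    A  Sun
2    25    D  Sun
3    12    D  Thu
4     9    D  Thu
add column mins_plus_4 = t['mins'] + 4:
   mins zone  day  mins_plus_4
8    86    E  Wed           90
0    74    A  Sun           78
9    55    E  Mon           59
1    47    B  Mon           51
7    44    B  Sun           48
6    29    D  Thu           33
5    27    A  Sun           31
2    25    D  Sun           29
3    12    D  Thu           16
4     9    D  Thu           13
group by zone: sum(mins_plus_4), sum(mins):
      mins_plus_4  mins
zone                   
A             109   101
B              99    91
D              91    75
E             149   141
add column mins_plus_4_minus_mins = t['mins_plus_4'] - t['mins']:
      mins_plus_4  mins  mins_plus_4_minus_mins
zone                                           
A             109   101                       8
B              99    91                       8
D              91    75                      16
E             149   141                       8
sort by mins:
      mins_plus_4  mins  mins_plus_4_minus_mins
zone                                           
D              91    75                      16
B              99    91                       8
A             109   101                       8
E             149   141                       8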